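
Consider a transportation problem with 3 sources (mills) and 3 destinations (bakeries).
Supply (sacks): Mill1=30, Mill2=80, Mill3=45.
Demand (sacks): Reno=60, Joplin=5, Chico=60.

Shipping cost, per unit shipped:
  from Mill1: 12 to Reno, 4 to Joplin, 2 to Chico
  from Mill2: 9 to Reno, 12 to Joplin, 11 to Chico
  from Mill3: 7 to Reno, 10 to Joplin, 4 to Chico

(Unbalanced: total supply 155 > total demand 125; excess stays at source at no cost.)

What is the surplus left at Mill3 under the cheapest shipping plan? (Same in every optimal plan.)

An optimal plan:
  Mill1 to Joplin: 5 × 4 = 20
  Mill1 to Chico: 25 × 2 = 50
  Mill2 to Reno: 50 × 9 = 450
  Mill3 to Reno: 10 × 7 = 70
  Mill3 to Chico: 35 × 4 = 140
Total cost = 730.
Mill3 ships 45 of its 45, leaving 0.

0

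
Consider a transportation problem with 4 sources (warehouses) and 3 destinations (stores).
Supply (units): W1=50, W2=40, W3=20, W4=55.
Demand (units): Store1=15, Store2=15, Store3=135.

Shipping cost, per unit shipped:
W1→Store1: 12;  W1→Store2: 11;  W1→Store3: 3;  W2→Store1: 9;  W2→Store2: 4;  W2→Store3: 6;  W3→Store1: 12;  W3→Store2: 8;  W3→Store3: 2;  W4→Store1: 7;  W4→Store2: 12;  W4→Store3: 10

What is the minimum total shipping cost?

905

An optimal shipping plan:
  W1->Store3: 50 units
  W2->Store2: 15 units
  W2->Store3: 25 units
  W3->Store3: 20 units
  W4->Store1: 15 units
  W4->Store3: 40 units
Total cost = 905.
(Supply check: W1 ships 50; W2 ships 40; W3 ships 20; W4 ships 55.)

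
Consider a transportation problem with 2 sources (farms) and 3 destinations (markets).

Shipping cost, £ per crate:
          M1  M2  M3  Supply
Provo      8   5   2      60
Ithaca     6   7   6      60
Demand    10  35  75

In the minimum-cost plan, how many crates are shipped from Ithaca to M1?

Optimal shipments:
  Provo–M3: 60 crates
  Ithaca–M1: 10 crates
  Ithaca–M2: 35 crates
  Ithaca–M3: 15 crates
Total cost = £515.
So Ithaca→M1 carries 10 crates.

10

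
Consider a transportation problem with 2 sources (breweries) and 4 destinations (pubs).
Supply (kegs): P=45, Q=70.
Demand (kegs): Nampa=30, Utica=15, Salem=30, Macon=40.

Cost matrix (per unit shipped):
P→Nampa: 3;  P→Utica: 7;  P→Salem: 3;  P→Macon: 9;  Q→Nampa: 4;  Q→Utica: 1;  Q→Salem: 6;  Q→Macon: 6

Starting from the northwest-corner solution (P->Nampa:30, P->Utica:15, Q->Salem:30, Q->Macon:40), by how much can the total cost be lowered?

Current plan cost = 30·3 + 15·7 + 30·6 + 40·6 = 615.
Optimal plan:
  P→Nampa: 15 kegs
  P→Salem: 30 kegs
  Q→Nampa: 15 kegs
  Q→Utica: 15 kegs
  Q→Macon: 40 kegs
Optimal cost = 450.
Saving = 615 − 450 = 165.

165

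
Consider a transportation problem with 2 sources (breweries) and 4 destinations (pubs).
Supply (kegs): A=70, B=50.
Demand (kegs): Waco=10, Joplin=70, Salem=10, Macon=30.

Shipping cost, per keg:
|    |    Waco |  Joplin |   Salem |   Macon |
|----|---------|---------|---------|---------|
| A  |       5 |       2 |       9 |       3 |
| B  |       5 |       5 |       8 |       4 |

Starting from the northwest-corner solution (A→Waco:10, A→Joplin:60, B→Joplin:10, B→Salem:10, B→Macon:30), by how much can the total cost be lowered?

30

Current plan cost = 10·5 + 60·2 + 10·5 + 10·8 + 30·4 = 420.
Optimal plan:
  A–Joplin: 70 kegs
  B–Waco: 10 kegs
  B–Salem: 10 kegs
  B–Macon: 30 kegs
Optimal cost = 390.
Saving = 420 − 390 = 30.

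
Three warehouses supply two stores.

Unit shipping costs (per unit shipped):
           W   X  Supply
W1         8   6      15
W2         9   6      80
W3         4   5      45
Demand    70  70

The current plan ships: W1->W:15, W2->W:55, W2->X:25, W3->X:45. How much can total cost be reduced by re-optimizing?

Current plan cost = 15·8 + 55·9 + 25·6 + 45·5 = 990.
Optimal plan:
  W1 to W: 15 × 8 = 120
  W2 to W: 10 × 9 = 90
  W2 to X: 70 × 6 = 420
  W3 to W: 45 × 4 = 180
Optimal cost = 810.
Saving = 990 − 810 = 180.

180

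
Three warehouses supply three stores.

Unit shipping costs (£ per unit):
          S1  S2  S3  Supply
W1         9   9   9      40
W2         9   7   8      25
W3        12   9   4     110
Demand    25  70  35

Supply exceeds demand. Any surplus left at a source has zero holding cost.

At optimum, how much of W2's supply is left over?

An optimal plan:
  W1→S1: 25 × £9 = £225
  W1→S2: 15 × £9 = £135
  W2→S2: 25 × £7 = £175
  W3→S2: 30 × £9 = £270
  W3→S3: 35 × £4 = £140
Total cost = £945.
W2 ships 25 of its 25, leaving 0.

0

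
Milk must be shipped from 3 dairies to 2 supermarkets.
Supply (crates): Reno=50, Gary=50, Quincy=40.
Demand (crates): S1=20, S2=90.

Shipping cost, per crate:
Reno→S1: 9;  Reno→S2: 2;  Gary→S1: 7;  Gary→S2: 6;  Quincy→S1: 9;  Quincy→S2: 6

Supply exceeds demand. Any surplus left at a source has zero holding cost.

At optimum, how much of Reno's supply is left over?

0

Minimum-cost shipments:
  Reno–S2: 50 × 2 = 100
  Gary–S1: 20 × 7 = 140
  Quincy–S2: 40 × 6 = 240
Total cost = 480.
Reno ships 50 of its 50, leaving 0.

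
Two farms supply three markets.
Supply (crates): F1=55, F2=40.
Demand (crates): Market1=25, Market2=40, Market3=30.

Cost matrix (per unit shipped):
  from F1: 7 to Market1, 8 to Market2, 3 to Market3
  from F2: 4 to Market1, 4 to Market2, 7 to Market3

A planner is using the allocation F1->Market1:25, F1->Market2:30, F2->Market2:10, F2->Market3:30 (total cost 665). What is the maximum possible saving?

240

Current plan cost = 25·7 + 30·8 + 10·4 + 30·7 = 665.
Optimal plan:
  F1–Market1: 25 crates
  F1–Market3: 30 crates
  F2–Market2: 40 crates
Optimal cost = 425.
Saving = 665 − 425 = 240.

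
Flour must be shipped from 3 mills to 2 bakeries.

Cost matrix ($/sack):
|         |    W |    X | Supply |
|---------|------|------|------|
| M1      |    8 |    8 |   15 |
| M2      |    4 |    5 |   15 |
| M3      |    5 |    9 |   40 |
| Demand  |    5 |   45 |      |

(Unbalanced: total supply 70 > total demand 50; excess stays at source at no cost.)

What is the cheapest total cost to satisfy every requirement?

355

A cheapest plan:
  M1 to X: 15 × $8 = $120
  M2 to X: 15 × $5 = $75
  M3 to W: 5 × $5 = $25
  M3 to X: 15 × $9 = $135
Total = 120 + 75 + 25 + 135 = $355.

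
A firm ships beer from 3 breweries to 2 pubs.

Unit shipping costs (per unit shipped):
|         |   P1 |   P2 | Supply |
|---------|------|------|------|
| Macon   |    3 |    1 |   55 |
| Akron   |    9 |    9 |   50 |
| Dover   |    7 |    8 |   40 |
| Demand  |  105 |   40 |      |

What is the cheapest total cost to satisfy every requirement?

815

An optimal shipping plan:
  Macon→P1: 15 × 3 = 45
  Macon→P2: 40 × 1 = 40
  Akron→P1: 50 × 9 = 450
  Dover→P1: 40 × 7 = 280
Total = 45 + 40 + 450 + 280 = 815.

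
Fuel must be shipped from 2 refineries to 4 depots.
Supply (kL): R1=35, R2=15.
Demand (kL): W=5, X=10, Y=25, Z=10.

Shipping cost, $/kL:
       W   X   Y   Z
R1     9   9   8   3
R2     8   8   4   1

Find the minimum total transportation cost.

305

An optimal shipping plan:
  R1->W: 5 kL
  R1->X: 10 kL
  R1->Y: 10 kL
  R1->Z: 10 kL
  R2->Y: 15 kL
Total cost = $305.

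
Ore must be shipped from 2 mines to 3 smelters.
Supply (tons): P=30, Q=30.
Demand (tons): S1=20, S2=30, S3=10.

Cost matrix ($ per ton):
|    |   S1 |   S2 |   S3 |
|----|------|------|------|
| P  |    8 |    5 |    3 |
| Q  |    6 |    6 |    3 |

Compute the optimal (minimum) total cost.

300

One minimum-cost allocation:
  P→S2: 30 tons
  Q→S1: 20 tons
  Q→S3: 10 tons
Total cost = $300.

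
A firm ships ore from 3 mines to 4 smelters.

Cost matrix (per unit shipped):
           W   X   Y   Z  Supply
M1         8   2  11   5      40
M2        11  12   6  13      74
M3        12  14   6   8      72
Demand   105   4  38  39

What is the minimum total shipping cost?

1595

Optimal allocation:
  M1 to W: 31 × 8 = 248
  M1 to X: 4 × 2 = 8
  M1 to Z: 5 × 5 = 25
  M2 to W: 74 × 11 = 814
  M3 to Y: 38 × 6 = 228
  M3 to Z: 34 × 8 = 272
Total = 248 + 8 + 25 + 814 + 228 + 272 = 1595.
(Supply check: M1 ships 40; M2 ships 74; M3 ships 72.)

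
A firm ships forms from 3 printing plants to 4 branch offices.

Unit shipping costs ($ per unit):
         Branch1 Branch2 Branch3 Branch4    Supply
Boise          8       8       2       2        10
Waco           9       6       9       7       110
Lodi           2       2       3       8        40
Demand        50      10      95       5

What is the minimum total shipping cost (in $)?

1050

Optimal allocation:
  Boise–Branch3: 10 × $2 = $20
  Waco–Branch1: 10 × $9 = $90
  Waco–Branch2: 10 × $6 = $60
  Waco–Branch3: 85 × $9 = $765
  Waco–Branch4: 5 × $7 = $35
  Lodi–Branch1: 40 × $2 = $80
Total = 20 + 90 + 60 + 765 + 35 + 80 = $1050.
(Supply check: Boise ships 10; Waco ships 110; Lodi ships 40.)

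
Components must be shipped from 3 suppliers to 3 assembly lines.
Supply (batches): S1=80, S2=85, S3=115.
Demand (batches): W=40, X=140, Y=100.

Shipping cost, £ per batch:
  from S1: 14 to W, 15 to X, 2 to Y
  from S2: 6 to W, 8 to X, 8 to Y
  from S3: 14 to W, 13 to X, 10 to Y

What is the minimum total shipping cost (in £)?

Optimal allocation:
  S1–Y: 80 batches
  S2–W: 40 batches
  S2–X: 45 batches
  S3–X: 95 batches
  S3–Y: 20 batches
Total cost = £2195.
(Supply check: S1 ships 80; S2 ships 85; S3 ships 115.)

2195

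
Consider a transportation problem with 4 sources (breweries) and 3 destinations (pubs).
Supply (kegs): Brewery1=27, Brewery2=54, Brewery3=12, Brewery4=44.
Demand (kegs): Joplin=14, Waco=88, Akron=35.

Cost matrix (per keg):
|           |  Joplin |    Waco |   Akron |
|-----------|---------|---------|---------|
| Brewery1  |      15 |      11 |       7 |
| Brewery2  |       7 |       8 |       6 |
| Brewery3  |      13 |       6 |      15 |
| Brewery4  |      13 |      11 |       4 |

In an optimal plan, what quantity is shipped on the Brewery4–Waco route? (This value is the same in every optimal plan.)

Optimal shipments:
  Brewery1–Waco: 27 × 11 = 297
  Brewery2–Joplin: 14 × 7 = 98
  Brewery2–Waco: 40 × 8 = 320
  Brewery3–Waco: 12 × 6 = 72
  Brewery4–Waco: 9 × 11 = 99
  Brewery4–Akron: 35 × 4 = 140
Total cost = 1026.
So Brewery4→Waco carries 9 kegs.

9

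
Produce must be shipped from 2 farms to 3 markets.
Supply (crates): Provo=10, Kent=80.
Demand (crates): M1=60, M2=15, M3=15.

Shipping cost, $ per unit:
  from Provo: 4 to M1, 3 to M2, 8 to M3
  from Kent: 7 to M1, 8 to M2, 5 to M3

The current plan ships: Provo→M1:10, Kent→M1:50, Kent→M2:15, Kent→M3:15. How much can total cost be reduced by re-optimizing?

Current plan cost = 10·4 + 50·7 + 15·8 + 15·5 = $585.
Optimal plan:
  Provo–M2: 10 crates
  Kent–M1: 60 crates
  Kent–M2: 5 crates
  Kent–M3: 15 crates
Optimal cost = $565.
Saving = 585 − 565 = $20.

20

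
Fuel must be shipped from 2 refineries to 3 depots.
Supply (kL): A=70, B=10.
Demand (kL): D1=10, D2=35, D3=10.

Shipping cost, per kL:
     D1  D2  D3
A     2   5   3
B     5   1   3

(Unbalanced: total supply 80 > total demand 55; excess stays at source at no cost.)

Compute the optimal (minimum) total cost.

185

An optimal shipping plan:
  A→D1: 10 × 2 = 20
  A→D2: 25 × 5 = 125
  A→D3: 10 × 3 = 30
  B→D2: 10 × 1 = 10
Total = 20 + 125 + 30 + 10 = 185.
(Supply check: A ships 45; B ships 10.)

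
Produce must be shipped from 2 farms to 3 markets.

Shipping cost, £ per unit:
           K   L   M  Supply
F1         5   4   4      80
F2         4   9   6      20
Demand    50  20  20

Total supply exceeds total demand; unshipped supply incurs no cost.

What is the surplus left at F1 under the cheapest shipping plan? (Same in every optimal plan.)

An optimal plan:
  F1→K: 30 crates
  F1→L: 20 crates
  F1→M: 20 crates
  F2→K: 20 crates
Total cost = £390.
F1 ships 70 of its 80, leaving 10.

10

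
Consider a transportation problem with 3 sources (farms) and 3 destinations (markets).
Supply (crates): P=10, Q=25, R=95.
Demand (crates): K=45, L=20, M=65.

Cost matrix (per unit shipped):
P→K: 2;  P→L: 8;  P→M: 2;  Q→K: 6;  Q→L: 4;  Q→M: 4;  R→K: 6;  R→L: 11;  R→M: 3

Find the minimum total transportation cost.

One minimum-cost allocation:
  P->K: 10 × 2 = 20
  Q->K: 5 × 6 = 30
  Q->L: 20 × 4 = 80
  R->K: 30 × 6 = 180
  R->M: 65 × 3 = 195
Total = 20 + 30 + 80 + 180 + 195 = 505.

505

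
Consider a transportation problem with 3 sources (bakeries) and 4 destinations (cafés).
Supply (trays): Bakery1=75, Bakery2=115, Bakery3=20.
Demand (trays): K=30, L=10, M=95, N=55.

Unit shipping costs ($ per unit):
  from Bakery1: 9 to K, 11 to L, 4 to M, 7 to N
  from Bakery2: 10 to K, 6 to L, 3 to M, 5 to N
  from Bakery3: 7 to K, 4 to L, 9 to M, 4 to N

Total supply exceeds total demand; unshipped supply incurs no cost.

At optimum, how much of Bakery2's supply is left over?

0

Minimum-cost shipments:
  Bakery1->K: 20 × $9 = $180
  Bakery1->M: 35 × $4 = $140
  Bakery2->M: 60 × $3 = $180
  Bakery2->N: 55 × $5 = $275
  Bakery3->K: 10 × $7 = $70
  Bakery3->L: 10 × $4 = $40
Total cost = $885.
Bakery2 ships 115 of its 115, leaving 0.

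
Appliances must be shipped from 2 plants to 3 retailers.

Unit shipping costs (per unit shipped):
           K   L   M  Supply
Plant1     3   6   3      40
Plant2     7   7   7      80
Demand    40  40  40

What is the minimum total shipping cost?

680

An optimal shipping plan:
  Plant1–K: 40 × 3 = 120
  Plant2–L: 40 × 7 = 280
  Plant2–M: 40 × 7 = 280
Total = 120 + 280 + 280 = 680.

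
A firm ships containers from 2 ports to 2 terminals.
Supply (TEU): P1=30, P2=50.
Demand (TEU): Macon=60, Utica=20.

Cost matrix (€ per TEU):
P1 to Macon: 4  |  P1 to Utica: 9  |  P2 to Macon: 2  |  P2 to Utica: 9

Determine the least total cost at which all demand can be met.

320

A cheapest plan:
  P1→Macon: 10 × €4 = €40
  P1→Utica: 20 × €9 = €180
  P2→Macon: 50 × €2 = €100
Total = 40 + 180 + 100 = €320.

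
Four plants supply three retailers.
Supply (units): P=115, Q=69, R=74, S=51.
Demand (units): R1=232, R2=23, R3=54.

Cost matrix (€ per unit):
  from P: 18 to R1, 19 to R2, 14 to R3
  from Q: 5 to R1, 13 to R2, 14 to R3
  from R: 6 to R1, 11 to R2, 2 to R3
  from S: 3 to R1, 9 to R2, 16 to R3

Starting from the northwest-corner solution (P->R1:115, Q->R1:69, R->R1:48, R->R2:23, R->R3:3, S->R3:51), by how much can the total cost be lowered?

Current plan cost = 115·18 + 69·5 + 48·6 + 23·11 + 3·2 + 51·16 = €3778.
Optimal plan:
  P->R1: 38 units
  P->R2: 23 units
  P->R3: 54 units
  Q->R1: 69 units
  R->R1: 74 units
  S->R1: 51 units
Optimal cost = €2819.
Saving = 3778 − 2819 = €959.

959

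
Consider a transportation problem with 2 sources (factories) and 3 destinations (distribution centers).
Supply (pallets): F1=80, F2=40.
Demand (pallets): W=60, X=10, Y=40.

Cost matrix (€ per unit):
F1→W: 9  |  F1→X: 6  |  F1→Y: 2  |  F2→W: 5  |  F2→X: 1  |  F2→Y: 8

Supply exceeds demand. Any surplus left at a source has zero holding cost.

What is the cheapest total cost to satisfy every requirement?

An optimal shipping plan:
  F1→W: 30 × €9 = €270
  F1→Y: 40 × €2 = €80
  F2→W: 30 × €5 = €150
  F2→X: 10 × €1 = €10
Total = 270 + 80 + 150 + 10 = €510.
(Supply check: F1 ships 70; F2 ships 40.)

510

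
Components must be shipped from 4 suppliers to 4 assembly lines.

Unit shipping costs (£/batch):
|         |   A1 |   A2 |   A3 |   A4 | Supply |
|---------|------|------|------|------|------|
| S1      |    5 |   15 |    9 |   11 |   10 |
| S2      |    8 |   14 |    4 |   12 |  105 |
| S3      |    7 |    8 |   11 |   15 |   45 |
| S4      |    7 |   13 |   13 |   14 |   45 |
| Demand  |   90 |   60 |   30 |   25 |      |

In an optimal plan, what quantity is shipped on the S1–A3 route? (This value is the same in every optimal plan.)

Solving gives:
  S1→A1: 10 × £5 = £50
  S2→A1: 50 × £8 = £400
  S2→A3: 30 × £4 = £120
  S2→A4: 25 × £12 = £300
  S3→A2: 45 × £8 = £360
  S4→A1: 30 × £7 = £210
  S4→A2: 15 × £13 = £195
Total cost = £1635.
The route S1→A3 is not used.

0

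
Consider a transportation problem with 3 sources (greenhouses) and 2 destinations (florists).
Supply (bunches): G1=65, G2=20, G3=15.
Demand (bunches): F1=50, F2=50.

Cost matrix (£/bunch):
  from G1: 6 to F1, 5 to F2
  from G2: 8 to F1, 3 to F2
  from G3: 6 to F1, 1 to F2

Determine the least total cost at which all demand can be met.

450

A cheapest plan:
  G1–F1: 50 × £6 = £300
  G1–F2: 15 × £5 = £75
  G2–F2: 20 × £3 = £60
  G3–F2: 15 × £1 = £15
Total = 300 + 75 + 60 + 15 = £450.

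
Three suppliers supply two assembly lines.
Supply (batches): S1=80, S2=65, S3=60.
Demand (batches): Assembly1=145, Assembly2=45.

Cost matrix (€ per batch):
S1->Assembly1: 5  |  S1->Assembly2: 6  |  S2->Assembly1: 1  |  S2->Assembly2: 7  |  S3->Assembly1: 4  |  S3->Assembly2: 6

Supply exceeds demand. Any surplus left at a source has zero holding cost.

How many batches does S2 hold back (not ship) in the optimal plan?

0

Minimum-cost shipments:
  S1 to Assembly1: 20 × €5 = €100
  S1 to Assembly2: 45 × €6 = €270
  S2 to Assembly1: 65 × €1 = €65
  S3 to Assembly1: 60 × €4 = €240
Total cost = €675.
S2 ships 65 of its 65, leaving 0.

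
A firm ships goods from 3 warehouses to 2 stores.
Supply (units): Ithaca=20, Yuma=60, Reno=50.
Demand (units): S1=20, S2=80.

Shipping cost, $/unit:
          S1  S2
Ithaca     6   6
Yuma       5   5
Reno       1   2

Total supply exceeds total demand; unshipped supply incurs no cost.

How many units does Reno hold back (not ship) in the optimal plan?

Minimum-cost shipments:
  Yuma->S2: 50 × $5 = $250
  Reno->S1: 20 × $1 = $20
  Reno->S2: 30 × $2 = $60
Total cost = $330.
Reno ships 50 of its 50, leaving 0.

0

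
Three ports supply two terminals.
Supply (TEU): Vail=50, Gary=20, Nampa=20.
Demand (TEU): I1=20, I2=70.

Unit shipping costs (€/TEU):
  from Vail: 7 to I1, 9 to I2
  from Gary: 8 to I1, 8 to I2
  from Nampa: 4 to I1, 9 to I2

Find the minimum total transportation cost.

690

One minimum-cost allocation:
  Vail to I2: 50 × €9 = €450
  Gary to I2: 20 × €8 = €160
  Nampa to I1: 20 × €4 = €80
Total = 450 + 160 + 80 = €690.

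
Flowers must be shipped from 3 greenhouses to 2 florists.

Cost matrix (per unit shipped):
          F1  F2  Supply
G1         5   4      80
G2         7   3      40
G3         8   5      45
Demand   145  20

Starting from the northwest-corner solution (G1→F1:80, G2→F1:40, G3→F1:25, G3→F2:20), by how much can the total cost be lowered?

20

Current plan cost = 80·5 + 40·7 + 25·8 + 20·5 = 980.
Optimal plan:
  G1–F1: 80 × 5 = 400
  G2–F1: 20 × 7 = 140
  G2–F2: 20 × 3 = 60
  G3–F1: 45 × 8 = 360
Optimal cost = 960.
Saving = 980 − 960 = 20.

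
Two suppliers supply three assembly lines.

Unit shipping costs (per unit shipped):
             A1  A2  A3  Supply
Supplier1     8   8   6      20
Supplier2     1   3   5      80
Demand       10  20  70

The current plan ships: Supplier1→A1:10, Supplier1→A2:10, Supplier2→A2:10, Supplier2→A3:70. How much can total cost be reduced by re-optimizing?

100

Current plan cost = 10·8 + 10·8 + 10·3 + 70·5 = 540.
Optimal plan:
  Supplier1->A3: 20 × 6 = 120
  Supplier2->A1: 10 × 1 = 10
  Supplier2->A2: 20 × 3 = 60
  Supplier2->A3: 50 × 5 = 250
Optimal cost = 440.
Saving = 540 − 440 = 100.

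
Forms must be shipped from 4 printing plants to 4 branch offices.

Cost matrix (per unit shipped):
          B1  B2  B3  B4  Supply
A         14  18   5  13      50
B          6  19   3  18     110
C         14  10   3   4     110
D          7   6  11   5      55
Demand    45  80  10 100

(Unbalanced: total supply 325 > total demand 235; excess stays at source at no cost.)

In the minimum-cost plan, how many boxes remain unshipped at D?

Minimum-cost shipments:
  A to B2: 15 × 18 = 270
  B to B1: 45 × 6 = 270
  B to B3: 10 × 3 = 30
  C to B2: 10 × 10 = 100
  C to B4: 100 × 4 = 400
  D to B2: 55 × 6 = 330
Total cost = 1400.
D ships 55 of its 55, leaving 0.

0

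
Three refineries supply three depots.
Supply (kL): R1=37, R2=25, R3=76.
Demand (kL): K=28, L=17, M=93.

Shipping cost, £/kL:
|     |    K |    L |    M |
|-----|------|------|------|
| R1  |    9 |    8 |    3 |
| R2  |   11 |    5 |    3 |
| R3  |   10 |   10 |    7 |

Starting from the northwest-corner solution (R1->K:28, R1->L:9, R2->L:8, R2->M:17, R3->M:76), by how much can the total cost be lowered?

Current plan cost = 28·9 + 9·8 + 8·5 + 17·3 + 76·7 = £947.
Optimal plan:
  R1–M: 37 × £3 = £111
  R2–L: 17 × £5 = £85
  R2–M: 8 × £3 = £24
  R3–K: 28 × £10 = £280
  R3–M: 48 × £7 = £336
Optimal cost = £836.
Saving = 947 − 836 = £111.

111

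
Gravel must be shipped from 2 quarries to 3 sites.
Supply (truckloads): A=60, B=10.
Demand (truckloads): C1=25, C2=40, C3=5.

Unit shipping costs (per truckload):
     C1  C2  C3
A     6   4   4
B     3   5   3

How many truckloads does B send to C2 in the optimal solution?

Optimal shipments:
  A->C1: 15 × 6 = 90
  A->C2: 40 × 4 = 160
  A->C3: 5 × 4 = 20
  B->C1: 10 × 3 = 30
Total cost = 300.
The route B→C2 is not used.

0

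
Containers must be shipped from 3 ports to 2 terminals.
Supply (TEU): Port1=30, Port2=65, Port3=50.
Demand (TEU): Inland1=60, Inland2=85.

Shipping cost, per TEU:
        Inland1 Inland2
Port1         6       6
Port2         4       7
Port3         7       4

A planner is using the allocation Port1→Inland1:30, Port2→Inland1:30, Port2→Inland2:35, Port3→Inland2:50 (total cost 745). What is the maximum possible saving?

90

Current plan cost = 30·6 + 30·4 + 35·7 + 50·4 = 745.
Optimal plan:
  Port1–Inland2: 30 × 6 = 180
  Port2–Inland1: 60 × 4 = 240
  Port2–Inland2: 5 × 7 = 35
  Port3–Inland2: 50 × 4 = 200
Optimal cost = 655.
Saving = 745 − 655 = 90.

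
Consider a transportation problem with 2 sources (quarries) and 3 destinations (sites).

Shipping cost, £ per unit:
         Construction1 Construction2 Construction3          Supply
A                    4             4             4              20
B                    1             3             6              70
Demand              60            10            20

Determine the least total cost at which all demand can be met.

170

A cheapest plan:
  A->Construction3: 20 × £4 = £80
  B->Construction1: 60 × £1 = £60
  B->Construction2: 10 × £3 = £30
Total = 80 + 60 + 30 = £170.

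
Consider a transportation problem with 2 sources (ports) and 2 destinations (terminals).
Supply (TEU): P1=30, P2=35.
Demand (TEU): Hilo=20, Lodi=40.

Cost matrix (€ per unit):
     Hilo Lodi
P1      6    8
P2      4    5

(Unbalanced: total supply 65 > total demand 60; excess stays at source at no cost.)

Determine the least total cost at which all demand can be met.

Optimal allocation:
  P1→Hilo: 20 × €6 = €120
  P1→Lodi: 5 × €8 = €40
  P2→Lodi: 35 × €5 = €175
Total = 120 + 40 + 175 = €335.
(Supply check: P1 ships 25; P2 ships 35.)

335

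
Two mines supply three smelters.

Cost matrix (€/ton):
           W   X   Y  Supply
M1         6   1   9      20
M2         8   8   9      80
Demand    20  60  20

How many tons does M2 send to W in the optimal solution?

The minimum-cost plan:
  M1 to X: 20 tons
  M2 to W: 20 tons
  M2 to X: 40 tons
  M2 to Y: 20 tons
Total cost = €680.
So M2→W carries 20 tons.

20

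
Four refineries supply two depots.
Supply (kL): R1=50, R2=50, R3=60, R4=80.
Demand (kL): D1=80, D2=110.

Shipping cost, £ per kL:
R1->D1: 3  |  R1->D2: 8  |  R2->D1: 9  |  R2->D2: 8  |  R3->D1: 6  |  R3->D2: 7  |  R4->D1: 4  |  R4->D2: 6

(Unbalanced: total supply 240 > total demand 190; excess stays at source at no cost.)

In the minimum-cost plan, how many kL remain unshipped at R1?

An optimal plan:
  R1→D1: 50 kL
  R3→D2: 60 kL
  R4→D1: 30 kL
  R4→D2: 50 kL
Total cost = £990.
R1 ships 50 of its 50, leaving 0.

0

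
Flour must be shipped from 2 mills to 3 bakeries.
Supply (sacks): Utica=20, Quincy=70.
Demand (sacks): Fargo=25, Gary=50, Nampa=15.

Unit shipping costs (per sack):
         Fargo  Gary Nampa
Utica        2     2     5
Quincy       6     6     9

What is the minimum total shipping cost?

An optimal shipping plan:
  Utica→Fargo: 20 × 2 = 40
  Quincy→Fargo: 5 × 6 = 30
  Quincy→Gary: 50 × 6 = 300
  Quincy→Nampa: 15 × 9 = 135
Total = 40 + 30 + 300 + 135 = 505.

505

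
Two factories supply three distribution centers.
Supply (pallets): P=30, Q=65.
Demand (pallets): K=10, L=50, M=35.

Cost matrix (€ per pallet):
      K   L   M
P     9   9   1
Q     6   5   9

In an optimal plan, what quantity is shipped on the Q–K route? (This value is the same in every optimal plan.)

10

Optimal shipments:
  P→M: 30 × €1 = €30
  Q→K: 10 × €6 = €60
  Q→L: 50 × €5 = €250
  Q→M: 5 × €9 = €45
Total cost = €385.
So Q→K carries 10 pallets.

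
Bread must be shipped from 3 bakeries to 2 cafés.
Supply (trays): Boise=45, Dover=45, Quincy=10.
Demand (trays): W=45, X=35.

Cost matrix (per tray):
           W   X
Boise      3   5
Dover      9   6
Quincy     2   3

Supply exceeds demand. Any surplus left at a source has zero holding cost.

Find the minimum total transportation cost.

An optimal shipping plan:
  Boise→W: 45 × 3 = 135
  Dover→X: 25 × 6 = 150
  Quincy→X: 10 × 3 = 30
Total = 135 + 150 + 30 = 315.
(Supply check: Boise ships 45; Dover ships 25; Quincy ships 10.)

315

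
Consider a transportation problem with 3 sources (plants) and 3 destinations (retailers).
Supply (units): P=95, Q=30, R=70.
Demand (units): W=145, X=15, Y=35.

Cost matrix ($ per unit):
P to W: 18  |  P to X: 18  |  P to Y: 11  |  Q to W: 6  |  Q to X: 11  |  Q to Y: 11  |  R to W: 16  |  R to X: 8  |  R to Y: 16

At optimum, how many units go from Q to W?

Solving gives:
  P→W: 60 × $18 = $1080
  P→Y: 35 × $11 = $385
  Q→W: 30 × $6 = $180
  R→W: 55 × $16 = $880
  R→X: 15 × $8 = $120
Total cost = $2645.
So Q→W carries 30 units.

30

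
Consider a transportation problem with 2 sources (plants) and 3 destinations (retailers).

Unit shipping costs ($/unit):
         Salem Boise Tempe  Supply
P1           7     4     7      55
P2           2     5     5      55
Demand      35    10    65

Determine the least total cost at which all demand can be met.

One minimum-cost allocation:
  P1–Boise: 10 × $4 = $40
  P1–Tempe: 45 × $7 = $315
  P2–Salem: 35 × $2 = $70
  P2–Tempe: 20 × $5 = $100
Total = 40 + 315 + 70 + 100 = $525.

525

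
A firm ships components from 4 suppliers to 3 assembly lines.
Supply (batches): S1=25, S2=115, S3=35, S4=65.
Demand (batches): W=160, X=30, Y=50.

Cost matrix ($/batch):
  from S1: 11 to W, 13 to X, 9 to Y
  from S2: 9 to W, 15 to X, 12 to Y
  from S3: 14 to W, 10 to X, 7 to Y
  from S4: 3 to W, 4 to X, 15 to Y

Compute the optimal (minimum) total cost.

1750

One minimum-cost allocation:
  S1->Y: 25 batches
  S2->W: 115 batches
  S3->X: 10 batches
  S3->Y: 25 batches
  S4->W: 45 batches
  S4->X: 20 batches
Total cost = $1750.
(Supply check: S1 ships 25; S2 ships 115; S3 ships 35; S4 ships 65.)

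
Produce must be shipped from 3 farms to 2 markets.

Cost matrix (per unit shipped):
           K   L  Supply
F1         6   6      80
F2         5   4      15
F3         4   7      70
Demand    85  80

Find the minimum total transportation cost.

820

An optimal shipping plan:
  F1 to K: 15 × 6 = 90
  F1 to L: 65 × 6 = 390
  F2 to L: 15 × 4 = 60
  F3 to K: 70 × 4 = 280
Total = 90 + 390 + 60 + 280 = 820.
(Supply check: F1 ships 80; F2 ships 15; F3 ships 70.)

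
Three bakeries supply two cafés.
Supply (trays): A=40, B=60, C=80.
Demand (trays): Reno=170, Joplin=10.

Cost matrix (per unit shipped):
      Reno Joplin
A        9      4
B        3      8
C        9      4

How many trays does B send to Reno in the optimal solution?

Solving gives:
  A→Reno: 30 × 9 = 270
  A→Joplin: 10 × 4 = 40
  B→Reno: 60 × 3 = 180
  C→Reno: 80 × 9 = 720
Total cost = 1210.
So B→Reno carries 60 trays.

60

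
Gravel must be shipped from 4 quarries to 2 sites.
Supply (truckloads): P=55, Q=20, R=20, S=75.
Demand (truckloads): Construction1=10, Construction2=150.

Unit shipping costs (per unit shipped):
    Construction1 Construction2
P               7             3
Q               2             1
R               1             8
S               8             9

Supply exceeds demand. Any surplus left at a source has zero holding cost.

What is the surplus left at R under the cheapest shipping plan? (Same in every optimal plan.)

Minimum-cost shipments:
  P–Construction2: 55 × 3 = 165
  Q–Construction2: 20 × 1 = 20
  R–Construction1: 10 × 1 = 10
  R–Construction2: 10 × 8 = 80
  S–Construction2: 65 × 9 = 585
Total cost = 860.
R ships 20 of its 20, leaving 0.

0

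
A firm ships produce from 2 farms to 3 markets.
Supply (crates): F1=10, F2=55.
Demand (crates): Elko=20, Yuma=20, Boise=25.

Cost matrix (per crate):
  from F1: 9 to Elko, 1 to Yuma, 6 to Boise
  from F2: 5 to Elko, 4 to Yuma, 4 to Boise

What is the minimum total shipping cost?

A cheapest plan:
  F1→Yuma: 10 × 1 = 10
  F2→Elko: 20 × 5 = 100
  F2→Yuma: 10 × 4 = 40
  F2→Boise: 25 × 4 = 100
Total = 10 + 100 + 40 + 100 = 250.

250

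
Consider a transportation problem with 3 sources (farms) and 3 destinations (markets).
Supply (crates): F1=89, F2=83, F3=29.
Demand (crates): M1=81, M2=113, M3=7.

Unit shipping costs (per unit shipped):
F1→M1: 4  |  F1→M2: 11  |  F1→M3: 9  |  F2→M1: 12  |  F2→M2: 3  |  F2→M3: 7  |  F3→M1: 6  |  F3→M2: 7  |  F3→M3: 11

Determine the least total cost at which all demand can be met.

850

One minimum-cost allocation:
  F1–M1: 81 crates
  F1–M2: 1 crates
  F1–M3: 7 crates
  F2–M2: 83 crates
  F3–M2: 29 crates
Total cost = 850.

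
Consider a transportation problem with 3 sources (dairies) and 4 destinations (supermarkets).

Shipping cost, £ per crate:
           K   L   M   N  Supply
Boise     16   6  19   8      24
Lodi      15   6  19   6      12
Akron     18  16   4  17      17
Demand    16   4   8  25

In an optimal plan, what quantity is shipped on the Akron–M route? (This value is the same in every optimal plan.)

8

Optimal shipments:
  Boise→K: 7 crates
  Boise→L: 4 crates
  Boise→N: 13 crates
  Lodi→N: 12 crates
  Akron→K: 9 crates
  Akron→M: 8 crates
Total cost = £506.
So Akron→M carries 8 crates.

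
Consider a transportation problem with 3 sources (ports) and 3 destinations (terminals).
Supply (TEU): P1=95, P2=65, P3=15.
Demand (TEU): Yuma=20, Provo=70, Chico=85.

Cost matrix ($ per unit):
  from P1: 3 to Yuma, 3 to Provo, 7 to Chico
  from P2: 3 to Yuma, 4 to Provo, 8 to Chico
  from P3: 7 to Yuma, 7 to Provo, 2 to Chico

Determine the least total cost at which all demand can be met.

One minimum-cost allocation:
  P1->Provo: 25 TEU
  P1->Chico: 70 TEU
  P2->Yuma: 20 TEU
  P2->Provo: 45 TEU
  P3->Chico: 15 TEU
Total cost = $835.

835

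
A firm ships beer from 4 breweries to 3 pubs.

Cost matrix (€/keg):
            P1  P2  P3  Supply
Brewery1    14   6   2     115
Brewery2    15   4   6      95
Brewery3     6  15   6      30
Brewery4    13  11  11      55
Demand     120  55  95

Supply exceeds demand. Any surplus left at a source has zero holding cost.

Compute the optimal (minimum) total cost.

Optimal allocation:
  Brewery1->P1: 20 kegs
  Brewery1->P3: 95 kegs
  Brewery2->P1: 15 kegs
  Brewery2->P2: 55 kegs
  Brewery3->P1: 30 kegs
  Brewery4->P1: 55 kegs
Total cost = €1810.

1810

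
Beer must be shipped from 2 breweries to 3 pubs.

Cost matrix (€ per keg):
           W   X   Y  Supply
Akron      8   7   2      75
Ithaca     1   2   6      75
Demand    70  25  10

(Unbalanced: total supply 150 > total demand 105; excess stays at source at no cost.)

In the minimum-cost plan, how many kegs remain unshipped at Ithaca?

0

An optimal plan:
  Akron to X: 20 kegs
  Akron to Y: 10 kegs
  Ithaca to W: 70 kegs
  Ithaca to X: 5 kegs
Total cost = €240.
Ithaca ships 75 of its 75, leaving 0.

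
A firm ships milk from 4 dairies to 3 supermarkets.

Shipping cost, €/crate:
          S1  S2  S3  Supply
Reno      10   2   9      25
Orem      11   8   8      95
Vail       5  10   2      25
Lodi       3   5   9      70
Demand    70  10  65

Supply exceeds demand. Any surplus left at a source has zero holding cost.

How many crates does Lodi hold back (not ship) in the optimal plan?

0

An optimal plan:
  Reno→S2: 10 × €2 = €20
  Orem→S3: 40 × €8 = €320
  Vail→S3: 25 × €2 = €50
  Lodi→S1: 70 × €3 = €210
Total cost = €600.
Lodi ships 70 of its 70, leaving 0.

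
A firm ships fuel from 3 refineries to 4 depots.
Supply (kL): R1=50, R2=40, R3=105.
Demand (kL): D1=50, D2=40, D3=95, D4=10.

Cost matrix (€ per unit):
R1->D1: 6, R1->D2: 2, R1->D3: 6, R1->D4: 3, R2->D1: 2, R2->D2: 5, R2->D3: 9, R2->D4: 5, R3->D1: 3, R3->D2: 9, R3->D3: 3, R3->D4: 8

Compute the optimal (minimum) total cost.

An optimal shipping plan:
  R1–D2: 40 kL
  R1–D4: 10 kL
  R2–D1: 40 kL
  R3–D1: 10 kL
  R3–D3: 95 kL
Total cost = €505.

505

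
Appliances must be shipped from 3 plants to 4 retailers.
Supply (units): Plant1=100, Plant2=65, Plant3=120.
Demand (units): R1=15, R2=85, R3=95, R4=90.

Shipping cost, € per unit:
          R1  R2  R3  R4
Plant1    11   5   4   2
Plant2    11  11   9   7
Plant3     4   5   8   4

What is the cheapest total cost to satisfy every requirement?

An optimal shipping plan:
  Plant1 to R3: 30 × €4 = €120
  Plant1 to R4: 70 × €2 = €140
  Plant2 to R3: 65 × €9 = €585
  Plant3 to R1: 15 × €4 = €60
  Plant3 to R2: 85 × €5 = €425
  Plant3 to R4: 20 × €4 = €80
Total = 120 + 140 + 585 + 60 + 425 + 80 = €1410.

1410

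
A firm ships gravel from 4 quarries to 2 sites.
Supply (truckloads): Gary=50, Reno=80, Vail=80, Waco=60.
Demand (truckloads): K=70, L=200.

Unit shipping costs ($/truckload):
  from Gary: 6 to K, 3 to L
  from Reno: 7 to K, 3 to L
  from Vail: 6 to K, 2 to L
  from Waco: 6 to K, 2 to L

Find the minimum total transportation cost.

An optimal shipping plan:
  Gary->K: 50 × $6 = $300
  Reno->K: 20 × $7 = $140
  Reno->L: 60 × $3 = $180
  Vail->L: 80 × $2 = $160
  Waco->L: 60 × $2 = $120
Total = 300 + 140 + 180 + 160 + 120 = $900.
(Supply check: Gary ships 50; Reno ships 80; Vail ships 80; Waco ships 60.)

900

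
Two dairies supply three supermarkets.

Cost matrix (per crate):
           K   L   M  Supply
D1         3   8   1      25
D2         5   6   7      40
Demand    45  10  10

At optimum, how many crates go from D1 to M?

10

Solving gives:
  D1->K: 15 × 3 = 45
  D1->M: 10 × 1 = 10
  D2->K: 30 × 5 = 150
  D2->L: 10 × 6 = 60
Total cost = 265.
So D1→M carries 10 crates.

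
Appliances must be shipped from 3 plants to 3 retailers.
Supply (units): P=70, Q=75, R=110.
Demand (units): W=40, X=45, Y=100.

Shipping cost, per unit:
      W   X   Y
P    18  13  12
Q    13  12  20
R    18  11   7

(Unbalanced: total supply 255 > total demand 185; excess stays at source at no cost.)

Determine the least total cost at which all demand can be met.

1750

An optimal shipping plan:
  Q–W: 40 × 13 = 520
  Q–X: 35 × 12 = 420
  R–X: 10 × 11 = 110
  R–Y: 100 × 7 = 700
Total = 520 + 420 + 110 + 700 = 1750.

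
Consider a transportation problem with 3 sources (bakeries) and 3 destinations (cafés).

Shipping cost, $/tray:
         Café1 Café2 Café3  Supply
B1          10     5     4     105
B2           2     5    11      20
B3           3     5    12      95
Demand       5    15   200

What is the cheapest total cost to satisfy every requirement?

One minimum-cost allocation:
  B1–Café3: 105 × $4 = $420
  B2–Café3: 20 × $11 = $220
  B3–Café1: 5 × $3 = $15
  B3–Café2: 15 × $5 = $75
  B3–Café3: 75 × $12 = $900
Total = 420 + 220 + 15 + 75 + 900 = $1630.

1630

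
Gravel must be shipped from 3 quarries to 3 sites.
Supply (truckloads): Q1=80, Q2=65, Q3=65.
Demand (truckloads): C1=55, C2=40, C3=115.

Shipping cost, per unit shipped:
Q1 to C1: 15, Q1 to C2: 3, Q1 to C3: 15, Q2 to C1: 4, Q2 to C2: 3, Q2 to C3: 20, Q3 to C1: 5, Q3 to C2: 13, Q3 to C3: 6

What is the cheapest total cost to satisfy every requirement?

An optimal shipping plan:
  Q1 to C2: 30 × 3 = 90
  Q1 to C3: 50 × 15 = 750
  Q2 to C1: 55 × 4 = 220
  Q2 to C2: 10 × 3 = 30
  Q3 to C3: 65 × 6 = 390
Total = 90 + 750 + 220 + 30 + 390 = 1480.

1480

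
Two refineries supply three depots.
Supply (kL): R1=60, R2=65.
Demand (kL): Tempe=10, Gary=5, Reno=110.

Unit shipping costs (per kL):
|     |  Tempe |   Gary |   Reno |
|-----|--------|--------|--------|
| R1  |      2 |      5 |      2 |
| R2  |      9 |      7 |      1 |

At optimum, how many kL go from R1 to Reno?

The minimum-cost plan:
  R1->Tempe: 10 × 2 = 20
  R1->Gary: 5 × 5 = 25
  R1->Reno: 45 × 2 = 90
  R2->Reno: 65 × 1 = 65
Total cost = 200.
So R1→Reno carries 45 kL.

45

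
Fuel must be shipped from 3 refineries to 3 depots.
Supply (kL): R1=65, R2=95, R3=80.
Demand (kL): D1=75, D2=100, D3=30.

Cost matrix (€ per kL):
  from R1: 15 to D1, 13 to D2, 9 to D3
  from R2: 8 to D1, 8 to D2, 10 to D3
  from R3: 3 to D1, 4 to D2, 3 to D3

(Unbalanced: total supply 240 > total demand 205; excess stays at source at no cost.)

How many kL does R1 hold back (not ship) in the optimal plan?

35

Minimum-cost shipments:
  R1 to D3: 30 × €9 = €270
  R2 to D2: 95 × €8 = €760
  R3 to D1: 75 × €3 = €225
  R3 to D2: 5 × €4 = €20
Total cost = €1275.
R1 ships 30 of its 65, leaving 35.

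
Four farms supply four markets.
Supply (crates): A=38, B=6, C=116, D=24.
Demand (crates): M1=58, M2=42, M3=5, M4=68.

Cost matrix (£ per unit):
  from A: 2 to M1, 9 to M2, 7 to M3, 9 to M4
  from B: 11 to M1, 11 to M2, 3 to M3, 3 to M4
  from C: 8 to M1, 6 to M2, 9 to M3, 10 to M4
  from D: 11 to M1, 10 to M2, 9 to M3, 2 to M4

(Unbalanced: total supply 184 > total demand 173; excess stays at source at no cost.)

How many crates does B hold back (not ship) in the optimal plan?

0

Minimum-cost shipments:
  A→M1: 38 × £2 = £76
  B→M4: 6 × £3 = £18
  C→M1: 20 × £8 = £160
  C→M2: 42 × £6 = £252
  C→M3: 5 × £9 = £45
  C→M4: 38 × £10 = £380
  D→M4: 24 × £2 = £48
Total cost = £979.
B ships 6 of its 6, leaving 0.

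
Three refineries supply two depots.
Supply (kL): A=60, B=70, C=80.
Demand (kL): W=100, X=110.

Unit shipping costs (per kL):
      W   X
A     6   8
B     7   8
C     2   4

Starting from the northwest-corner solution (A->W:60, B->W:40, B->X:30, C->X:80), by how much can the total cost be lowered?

Current plan cost = 60·6 + 40·7 + 30·8 + 80·4 = 1200.
Optimal plan:
  A to W: 60 × 6 = 360
  B to X: 70 × 8 = 560
  C to W: 40 × 2 = 80
  C to X: 40 × 4 = 160
Optimal cost = 1160.
Saving = 1200 − 1160 = 40.

40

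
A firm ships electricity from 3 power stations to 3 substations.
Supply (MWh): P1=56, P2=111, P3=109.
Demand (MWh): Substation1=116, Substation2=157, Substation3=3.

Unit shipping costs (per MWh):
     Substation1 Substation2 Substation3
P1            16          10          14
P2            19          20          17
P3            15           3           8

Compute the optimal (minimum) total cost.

3038

A cheapest plan:
  P1 to Substation1: 5 × 16 = 80
  P1 to Substation2: 48 × 10 = 480
  P1 to Substation3: 3 × 14 = 42
  P2 to Substation1: 111 × 19 = 2109
  P3 to Substation2: 109 × 3 = 327
Total = 80 + 480 + 42 + 2109 + 327 = 3038.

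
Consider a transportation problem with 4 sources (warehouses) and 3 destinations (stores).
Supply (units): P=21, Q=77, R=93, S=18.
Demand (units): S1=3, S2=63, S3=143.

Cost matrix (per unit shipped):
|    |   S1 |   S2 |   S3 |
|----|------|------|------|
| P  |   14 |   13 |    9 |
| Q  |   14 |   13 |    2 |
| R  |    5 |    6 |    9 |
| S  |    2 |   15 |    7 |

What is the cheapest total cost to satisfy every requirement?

1102

Optimal allocation:
  P->S3: 21 units
  Q->S3: 77 units
  R->S2: 63 units
  R->S3: 30 units
  S->S1: 3 units
  S->S3: 15 units
Total cost = 1102.
(Supply check: P ships 21; Q ships 77; R ships 93; S ships 18.)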